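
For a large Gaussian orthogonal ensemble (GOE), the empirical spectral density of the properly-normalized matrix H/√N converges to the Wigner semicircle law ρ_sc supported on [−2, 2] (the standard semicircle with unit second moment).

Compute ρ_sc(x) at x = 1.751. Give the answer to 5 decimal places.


ρ_sc(x) = (1/(2π)) √(4 − x²). With x = 1.751:
  4 − x² = 4 − (1.751)² = 4 − 3.066001 = 0.933999.
  √(4 − x²) = 0.966436.
  1/(2π) = 0.159155.
  ρ_sc(1.751) = 0.159155 · 0.966436 = 0.153813.

Rounded to 5 decimal places: ρ_sc(1.751) ≈ 0.15381.


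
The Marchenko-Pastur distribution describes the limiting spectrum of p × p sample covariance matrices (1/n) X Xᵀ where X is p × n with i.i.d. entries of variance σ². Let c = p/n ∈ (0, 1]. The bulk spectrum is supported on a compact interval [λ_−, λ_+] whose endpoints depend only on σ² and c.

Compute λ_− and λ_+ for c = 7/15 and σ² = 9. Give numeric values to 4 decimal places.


c = 7/15 = 0.466667; √c = 0.683130.
λ_− = σ² (1 − √c)² = 9 · (1 − 0.683130)² = 9 · (0.316870)² = 0.903659.
λ_+ = σ² (1 + √c)² = 9 · (1 + 0.683130)² = 9 · (1.683130)² = 25.496341.

Rounded to 4 decimal places: λ_− ≈ 0.9037, λ_+ ≈ 25.4963.


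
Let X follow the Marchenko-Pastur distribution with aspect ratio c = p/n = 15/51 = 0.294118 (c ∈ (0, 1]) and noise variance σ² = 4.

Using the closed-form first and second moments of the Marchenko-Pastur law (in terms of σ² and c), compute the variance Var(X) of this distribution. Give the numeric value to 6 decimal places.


Recall the MP moments m_1 = E[X] = σ² and m_2 = E[X²] = σ⁴ (1 + c).
m_1 = E[X] = σ² = 4, so m_1² = 16.
m_2 = E[X²] = σ⁴ (1 + c) = 16 · (1 + 0.294118) = 16 · 1.294118 = 20.705882.
(Note m_2 − m_1² simplifies to c · σ⁴ = 0.294118 · 16.)

Var(X) = m_2 − m_1² = 20.705882 − 16 = 4.705882.


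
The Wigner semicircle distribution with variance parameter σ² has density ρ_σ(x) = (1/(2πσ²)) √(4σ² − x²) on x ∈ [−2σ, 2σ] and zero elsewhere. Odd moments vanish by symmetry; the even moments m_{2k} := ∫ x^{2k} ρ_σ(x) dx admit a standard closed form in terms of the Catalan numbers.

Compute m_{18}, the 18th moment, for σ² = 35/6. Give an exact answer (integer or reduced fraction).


By the scaled semicircle moment identity, m_{2k} = σ^{2k} · C_k with k = 9.
C_9 = (1/(k+1)) · C(2k, k) = (1/10) · C(18, 9) = (1/10) · 48620 = 4862.
σ^{2k} = (σ²)^k = (35/6)^9 = 78815638671875/10077696.

Therefore m_{18} = σ^{18} · C_9 = (78815638671875/10077696) · 4862 = 191600817611328125/5038848.


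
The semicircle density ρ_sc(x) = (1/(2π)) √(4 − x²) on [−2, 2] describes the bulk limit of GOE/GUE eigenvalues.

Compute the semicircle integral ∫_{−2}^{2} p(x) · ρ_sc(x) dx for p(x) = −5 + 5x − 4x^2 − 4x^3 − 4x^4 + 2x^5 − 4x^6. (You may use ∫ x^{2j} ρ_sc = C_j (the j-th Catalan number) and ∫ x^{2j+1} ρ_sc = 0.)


Write p(x) = Σ a_i x^i, split into monomials and integrate each against ρ_sc separately.
Using ∫ x^{2j} ρ_sc = C_j = (1/(j+1)) C(2j, j) (Catalan numbers) and ∫ x^{2j+1} ρ_sc = 0 (odd monomials vanish by symmetry):
  i = 0 (even): a_0 · C_{0} = -5 · 1 = -5
  i = 1 (odd): ∫ x^1 ρ_sc = 0 (vanishes)
  i = 2 (even): a_2 · C_{1} = -4 · 1 = -4
  i = 3 (odd): ∫ x^3 ρ_sc = 0 (vanishes)
  i = 4 (even): a_4 · C_{2} = -4 · 2 = -8
  i = 5 (odd): ∫ x^5 ρ_sc = 0 (vanishes)
  i = 6 (even): a_6 · C_{3} = -4 · 5 = -20

Summing the contributions: ∫_{−2}^{2} p(x) ρ_sc(x) dx = (-5) + (-4) + (-8) + (-20) = -37.


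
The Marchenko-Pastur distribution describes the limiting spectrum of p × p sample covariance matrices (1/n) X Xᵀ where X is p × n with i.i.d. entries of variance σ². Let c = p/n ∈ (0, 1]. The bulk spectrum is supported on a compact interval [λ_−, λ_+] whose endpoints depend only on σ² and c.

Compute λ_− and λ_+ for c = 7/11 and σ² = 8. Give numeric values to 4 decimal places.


c = 7/11 = 0.636364; √c = 0.797724.
λ_− = σ² (1 − √c)² = 8 · (1 − 0.797724)² = 8 · (0.202276)² = 0.327325.
λ_+ = σ² (1 + √c)² = 8 · (1 + 0.797724)² = 8 · (1.797724)² = 25.854494.

Rounded to 4 decimal places: λ_− ≈ 0.3273, λ_+ ≈ 25.8545.


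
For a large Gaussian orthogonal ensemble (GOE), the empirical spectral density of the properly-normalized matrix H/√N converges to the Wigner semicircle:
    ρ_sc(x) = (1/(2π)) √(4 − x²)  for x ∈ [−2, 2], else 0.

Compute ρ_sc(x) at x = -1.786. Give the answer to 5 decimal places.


ρ_sc(x) = (1/(2π)) √(4 − x²). With x = -1.786:
  4 − x² = 4 − (-1.786)² = 4 − 3.189796 = 0.810204.
  √(4 − x²) = 0.900113.
  1/(2π) = 0.159155.
  ρ_sc(-1.786) = 0.159155 · 0.900113 = 0.143257.

Rounded to 5 decimal places: ρ_sc(-1.786) ≈ 0.14326.


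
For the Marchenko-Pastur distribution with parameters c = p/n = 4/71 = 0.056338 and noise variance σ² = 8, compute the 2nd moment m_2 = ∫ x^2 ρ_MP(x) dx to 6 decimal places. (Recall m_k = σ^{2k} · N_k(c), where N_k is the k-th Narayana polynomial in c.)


E[X²] = σ⁴ (1 + c) (second MP moment). With σ² = 8 (so σ⁴ = 64) and c = 4/71 = 0.056338: E[X²] = 64 · (1 + 0.056338) = 64 · 1.056338.

So E[X^2] = 67.605634.


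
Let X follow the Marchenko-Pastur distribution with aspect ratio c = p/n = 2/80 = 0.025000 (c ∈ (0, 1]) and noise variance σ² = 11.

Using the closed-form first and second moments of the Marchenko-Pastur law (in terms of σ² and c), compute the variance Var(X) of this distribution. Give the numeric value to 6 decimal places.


Recall the MP moments m_1 = E[X] = σ² and m_2 = E[X²] = σ⁴ (1 + c).
m_1 = E[X] = σ² = 11, so m_1² = 121.
m_2 = E[X²] = σ⁴ (1 + c) = 121 · (1 + 0.025000) = 121 · 1.025000 = 124.025000.
(Note m_2 − m_1² simplifies to c · σ⁴ = 0.025000 · 121.)

Var(X) = m_2 − m_1² = 124.025000 − 121 = 3.025000.


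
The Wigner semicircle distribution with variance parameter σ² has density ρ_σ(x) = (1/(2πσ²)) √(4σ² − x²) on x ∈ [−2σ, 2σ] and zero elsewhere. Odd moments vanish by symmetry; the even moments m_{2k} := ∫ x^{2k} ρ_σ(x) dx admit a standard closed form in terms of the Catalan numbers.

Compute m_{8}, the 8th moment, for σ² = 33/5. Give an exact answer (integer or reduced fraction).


By the scaled semicircle moment identity, m_{2k} = σ^{2k} · C_k with k = 4.
C_4 = (1/(k+1)) · C(2k, k) = (1/5) · C(8, 4) = (1/5) · 70 = 14.
σ^{2k} = (σ²)^k = (33/5)^4 = 1185921/625.

Therefore m_{8} = σ^{8} · C_4 = (1185921/625) · 14 = 16602894/625.


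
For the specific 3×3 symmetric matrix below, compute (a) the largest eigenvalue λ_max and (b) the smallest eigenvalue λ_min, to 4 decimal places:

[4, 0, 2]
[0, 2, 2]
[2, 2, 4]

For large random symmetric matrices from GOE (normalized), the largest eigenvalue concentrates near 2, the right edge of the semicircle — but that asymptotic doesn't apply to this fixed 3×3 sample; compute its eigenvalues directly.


Since M is real symmetric, all three eigenvalues are real; they are the roots of det(λI − M) = λ³ − (tr M) λ² + s λ − det M, where s is the sum of the principal 2×2 minors.
tr M = 4 + 2 + 4 = 10.
s = (4·2 − 0²) + (4·4 − 2²) + (2·4 − 2²) = 8 + 12 + 4 = 24.
det M (expand along row 1) = 4·4 − 0·(-4) + 2·(-4) = 8.
Characteristic polynomial: λ³ − 10λ² + 24λ − 8 = 0.
Substitute λ = y + (tr M)/3 = y + 3.333333 to remove the quadratic term: y³ + p·y + q = 0 with p = s − (tr M)²/3 = -9.333333 and q = −2(tr M)³/27 + (tr M)·s/3 − det M = -2.074074.
Three real roots ⇒ use the trigonometric (Viète) form: r = 2√(−p/3) = 3.527668, φ = arccos(3q/(p·r)) = arccos(0.188982) = 1.380671 rad.
y_k = r·cos(φ/3 − 2πk/3) for k = 0, 1, 2 gives y = 3.160626, -0.223417, -2.937209.
λ_k = y_k + 3.333333 gives λ = 6.4940, 3.1099, 0.3961 (check: the sum is 10.0000 = tr M).

Hence λ_max = 6.4940 and λ_min = 0.3961.


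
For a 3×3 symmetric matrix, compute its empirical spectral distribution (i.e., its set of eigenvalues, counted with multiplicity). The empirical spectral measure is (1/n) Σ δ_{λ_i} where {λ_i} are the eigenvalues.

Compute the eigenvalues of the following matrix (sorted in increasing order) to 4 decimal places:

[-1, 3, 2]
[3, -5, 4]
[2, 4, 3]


Since M is real symmetric, all three eigenvalues are real; they are the roots of det(λI − M) = λ³ − (tr M) λ² + s λ − det M, where s is the sum of the principal 2×2 minors.
tr M = -1 + (-5) + 3 = -3.
s = ((-1)·(-5) − 3²) + ((-1)·3 − 2²) + ((-5)·3 − 4²) = -4 + (-7) + (-31) = -42.
det M (expand along row 1) = (-1)·(-31) − 3·1 + 2·22 = 72.
Characteristic polynomial: λ³ + 3λ² − 42λ − 72 = 0.
Substitute λ = y + (tr M)/3 = y − 1.000000 to remove the quadratic term: y³ + p·y + q = 0 with p = s − (tr M)²/3 = -45.000000 and q = −2(tr M)³/27 + (tr M)·s/3 − det M = -28.000000.
Three real roots ⇒ use the trigonometric (Viète) form: r = 2√(−p/3) = 7.745967, φ = arccos(3q/(p·r)) = arccos(0.240986) = 1.327415 rad.
y_k = r·cos(φ/3 − 2πk/3) for k = 0, 1, 2 gives y = 7.000000, -0.627719, -6.372281.
λ_k = y_k − 1.000000 gives λ = 6.0000, -1.6277, -7.3723 (check: the sum is -3.0000 = tr M).

Eigenvalues sorted in increasing order: [-7.3723, -1.6277, 6.0000].


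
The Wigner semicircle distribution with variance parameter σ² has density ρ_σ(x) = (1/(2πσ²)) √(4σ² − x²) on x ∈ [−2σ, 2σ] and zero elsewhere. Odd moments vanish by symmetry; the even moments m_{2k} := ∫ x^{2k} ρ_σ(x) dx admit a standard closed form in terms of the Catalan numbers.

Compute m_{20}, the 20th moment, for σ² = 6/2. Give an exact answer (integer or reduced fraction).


By the scaled semicircle moment identity, m_{2k} = σ^{2k} · C_k with k = 10.
C_10 = (1/(k+1)) · C(2k, k) = (1/11) · C(20, 10) = (1/11) · 184756 = 16796.
σ^{2k} = (σ²)^k = (6/2)^10 = 59049.

Therefore m_{20} = σ^{20} · C_10 = 59049 · 16796 = 991787004.


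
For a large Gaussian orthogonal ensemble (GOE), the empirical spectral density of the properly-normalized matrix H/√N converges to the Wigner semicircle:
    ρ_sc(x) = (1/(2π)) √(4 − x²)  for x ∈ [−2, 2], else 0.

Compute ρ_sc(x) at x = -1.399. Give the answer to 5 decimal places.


ρ_sc(x) = (1/(2π)) √(4 − x²). With x = -1.399:
  4 − x² = 4 − (-1.399)² = 4 − 1.957201 = 2.042799.
  √(4 − x²) = 1.429265.
  1/(2π) = 0.159155.
  ρ_sc(-1.399) = 0.159155 · 1.429265 = 0.227475.

Rounded to 5 decimal places: ρ_sc(-1.399) ≈ 0.22747.


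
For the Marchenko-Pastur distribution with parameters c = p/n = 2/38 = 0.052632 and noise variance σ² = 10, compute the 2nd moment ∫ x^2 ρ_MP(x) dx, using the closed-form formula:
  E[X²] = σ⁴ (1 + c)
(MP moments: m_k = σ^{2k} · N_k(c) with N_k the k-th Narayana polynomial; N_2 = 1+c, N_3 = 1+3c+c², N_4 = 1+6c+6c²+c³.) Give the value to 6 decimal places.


E[X²] = σ⁴ (1 + c) (second MP moment). With σ² = 10 (so σ⁴ = 100) and c = 2/38 = 0.052632: E[X²] = 100 · (1 + 0.052632) = 100 · 1.052632.

So E[X^2] = 105.263158.


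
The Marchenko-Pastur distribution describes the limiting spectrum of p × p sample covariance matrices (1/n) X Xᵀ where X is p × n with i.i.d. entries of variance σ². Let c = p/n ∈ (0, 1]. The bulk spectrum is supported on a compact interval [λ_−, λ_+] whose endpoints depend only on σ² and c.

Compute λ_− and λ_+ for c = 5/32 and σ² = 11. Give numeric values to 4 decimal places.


c = 5/32 = 0.156250; √c = 0.395285.
λ_− = σ² (1 − √c)² = 11 · (1 − 0.395285)² = 11 · (0.604715)² = 4.022486.
λ_+ = σ² (1 + √c)² = 11 · (1 + 0.395285)² = 11 · (1.395285)² = 21.415014.

Rounded to 4 decimal places: λ_− ≈ 4.0225, λ_+ ≈ 21.4150.


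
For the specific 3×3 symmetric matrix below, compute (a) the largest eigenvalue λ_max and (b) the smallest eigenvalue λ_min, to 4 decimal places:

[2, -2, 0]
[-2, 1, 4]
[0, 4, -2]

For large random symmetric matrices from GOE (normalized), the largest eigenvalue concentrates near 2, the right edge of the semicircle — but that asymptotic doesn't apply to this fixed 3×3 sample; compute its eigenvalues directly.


Since M is real symmetric, all three eigenvalues are real; they are the roots of det(λI − M) = λ³ − (tr M) λ² + s λ − det M, where s is the sum of the principal 2×2 minors.
tr M = 2 + 1 + (-2) = 1.
s = (2·1 − (-2)²) + (2·(-2) − 0²) + (1·(-2) − 4²) = -2 + (-4) + (-18) = -24.
det M (expand along row 1) = 2·(-18) − (-2)·4 + 0·(-8) = -28.
Characteristic polynomial: λ³ − λ² − 24λ + 28 = 0.
Substitute λ = y + (tr M)/3 = y + 0.333333 to remove the quadratic term: y³ + p·y + q = 0 with p = s − (tr M)²/3 = -24.333333 and q = −2(tr M)³/27 + (tr M)·s/3 − det M = 19.925926.
Three real roots ⇒ use the trigonometric (Viète) form: r = 2√(−p/3) = 5.696002, φ = arccos(3q/(p·r)) = arccos(-0.431289) = 2.016717 rad.
y_k = r·cos(φ/3 − 2πk/3) for k = 0, 1, 2 gives y = 4.456719, 0.843541, -5.300260.
λ_k = y_k + 0.333333 gives λ = 4.7901, 1.1769, -4.9669 (check: the sum is 1.0000 = tr M).

Hence λ_max = 4.7901 and λ_min = -4.9669.


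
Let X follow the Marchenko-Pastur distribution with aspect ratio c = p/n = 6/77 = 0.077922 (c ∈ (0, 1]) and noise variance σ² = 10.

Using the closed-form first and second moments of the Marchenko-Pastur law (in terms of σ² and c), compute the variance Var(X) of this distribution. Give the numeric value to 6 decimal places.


Recall the MP moments m_1 = E[X] = σ² and m_2 = E[X²] = σ⁴ (1 + c).
m_1 = E[X] = σ² = 10, so m_1² = 100.
m_2 = E[X²] = σ⁴ (1 + c) = 100 · (1 + 0.077922) = 100 · 1.077922 = 107.792208.
(Note m_2 − m_1² simplifies to c · σ⁴ = 0.077922 · 100.)

Var(X) = m_2 − m_1² = 107.792208 − 100 = 7.792208.


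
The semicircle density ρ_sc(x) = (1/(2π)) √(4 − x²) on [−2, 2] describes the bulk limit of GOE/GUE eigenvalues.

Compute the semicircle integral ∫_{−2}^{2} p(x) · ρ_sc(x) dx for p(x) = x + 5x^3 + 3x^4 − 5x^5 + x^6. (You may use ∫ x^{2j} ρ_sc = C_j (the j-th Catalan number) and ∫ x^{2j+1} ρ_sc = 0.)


Write p(x) = Σ a_i x^i, split into monomials and integrate each against ρ_sc separately.
Using ∫ x^{2j} ρ_sc = C_j = (1/(j+1)) C(2j, j) (Catalan numbers) and ∫ x^{2j+1} ρ_sc = 0 (odd monomials vanish by symmetry):
  i = 1 (odd): ∫ x^1 ρ_sc = 0 (vanishes)
  i = 3 (odd): ∫ x^3 ρ_sc = 0 (vanishes)
  i = 4 (even): a_4 · C_{2} = 3 · 2 = 6
  i = 5 (odd): ∫ x^5 ρ_sc = 0 (vanishes)
  i = 6 (even): a_6 · C_{3} = 1 · 5 = 5

Summing the contributions: ∫_{−2}^{2} p(x) ρ_sc(x) dx = 6 + 5 = 11.


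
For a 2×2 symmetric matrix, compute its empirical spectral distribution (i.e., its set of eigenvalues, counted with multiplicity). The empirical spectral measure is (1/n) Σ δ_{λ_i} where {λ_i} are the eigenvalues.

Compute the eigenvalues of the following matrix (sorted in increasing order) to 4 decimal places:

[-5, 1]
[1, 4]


Since M is real symmetric, both eigenvalues are real; they are the roots of det(λI − M) = λ² − (tr M) λ + det M.
tr M = -5 + 4 = -1.
det M = (-5)·4 − 1² = -20 − 1 = -21.
Characteristic polynomial: λ² + λ − 21 = 0.
Discriminant Δ = (tr M)² − 4·det M = 1 − (-84) = 85; √Δ = 9.219544.
λ = (tr M ± √Δ)/2 = (-1 ± 9.219544)/2, giving (tr M − √Δ)/2 = -5.1098 and (tr M + √Δ)/2 = 4.1098.

Eigenvalues sorted in increasing order: [-5.1098, 4.1098].


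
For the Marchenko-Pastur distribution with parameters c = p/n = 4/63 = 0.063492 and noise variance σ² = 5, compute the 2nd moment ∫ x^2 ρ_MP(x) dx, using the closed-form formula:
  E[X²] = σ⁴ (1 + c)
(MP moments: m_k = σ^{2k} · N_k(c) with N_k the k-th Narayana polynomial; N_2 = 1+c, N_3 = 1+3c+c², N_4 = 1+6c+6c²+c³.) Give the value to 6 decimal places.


E[X²] = σ⁴ (1 + c) (second MP moment). With σ² = 5 (so σ⁴ = 25) and c = 4/63 = 0.063492: E[X²] = 25 · (1 + 0.063492) = 25 · 1.063492.

So E[X^2] = 26.587302.


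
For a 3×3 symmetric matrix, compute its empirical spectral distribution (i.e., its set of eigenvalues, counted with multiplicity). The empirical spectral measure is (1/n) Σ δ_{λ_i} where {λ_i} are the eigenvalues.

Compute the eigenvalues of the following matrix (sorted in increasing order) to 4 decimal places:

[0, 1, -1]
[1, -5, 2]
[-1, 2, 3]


Since M is real symmetric, all three eigenvalues are real; they are the roots of det(λI − M) = λ³ − (tr M) λ² + s λ − det M, where s is the sum of the principal 2×2 minors.
tr M = 0 + (-5) + 3 = -2.
s = (0·(-5) − 1²) + (0·3 − (-1)²) + ((-5)·3 − 2²) = -1 + (-1) + (-19) = -21.
det M (expand along row 1) = 0·(-19) − 1·5 + (-1)·(-3) = -2.
Characteristic polynomial: λ³ + 2λ² − 21λ + 2 = 0.
Substitute λ = y + (tr M)/3 = y − 0.666667 to remove the quadratic term: y³ + p·y + q = 0 with p = s − (tr M)²/3 = -22.333333 and q = −2(tr M)³/27 + (tr M)·s/3 − det M = 16.592593.
Three real roots ⇒ use the trigonometric (Viète) form: r = 2√(−p/3) = 5.456902, φ = arccos(3q/(p·r)) = arccos(-0.408447) = 1.991548 rad.
y_k = r·cos(φ/3 − 2πk/3) for k = 0, 1, 2 gives y = 4.297999, 0.762828, -5.060827.
λ_k = y_k − 0.666667 gives λ = 3.6313, 0.0962, -5.7275 (check: the sum is -2.0000 = tr M).

Eigenvalues sorted in increasing order: [-5.7275, 0.0962, 3.6313].


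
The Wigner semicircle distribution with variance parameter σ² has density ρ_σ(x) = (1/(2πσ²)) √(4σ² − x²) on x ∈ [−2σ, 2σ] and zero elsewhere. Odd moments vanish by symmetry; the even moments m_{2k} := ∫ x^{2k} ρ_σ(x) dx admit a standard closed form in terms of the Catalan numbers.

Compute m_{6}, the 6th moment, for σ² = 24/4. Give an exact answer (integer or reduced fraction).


By the scaled semicircle moment identity, m_{2k} = σ^{2k} · C_k with k = 3.
C_3 = (1/(k+1)) · C(2k, k) = (1/4) · C(6, 3) = (1/4) · 20 = 5.
σ^{2k} = (σ²)^k = (24/4)^3 = 216.

Therefore m_{6} = σ^{6} · C_3 = 216 · 5 = 1080.


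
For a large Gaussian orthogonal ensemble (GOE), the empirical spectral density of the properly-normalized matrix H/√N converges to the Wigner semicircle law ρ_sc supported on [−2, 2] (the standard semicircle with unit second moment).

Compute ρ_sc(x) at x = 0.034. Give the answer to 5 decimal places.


ρ_sc(x) = (1/(2π)) √(4 − x²). With x = 0.034:
  4 − x² = 4 − (0.034)² = 4 − 0.001156 = 3.998844.
  √(4 − x²) = 1.999711.
  1/(2π) = 0.159155.
  ρ_sc(0.034) = 0.159155 · 1.999711 = 0.318264.

Rounded to 5 decimal places: ρ_sc(0.034) ≈ 0.31826.


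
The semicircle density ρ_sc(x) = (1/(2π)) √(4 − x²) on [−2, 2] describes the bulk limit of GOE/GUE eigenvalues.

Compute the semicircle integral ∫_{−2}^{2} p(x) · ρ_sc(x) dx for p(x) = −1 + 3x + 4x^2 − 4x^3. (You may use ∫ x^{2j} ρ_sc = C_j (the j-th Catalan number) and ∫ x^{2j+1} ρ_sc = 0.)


Write p(x) = Σ a_i x^i, split into monomials and integrate each against ρ_sc separately.
Using ∫ x^{2j} ρ_sc = C_j = (1/(j+1)) C(2j, j) (Catalan numbers) and ∫ x^{2j+1} ρ_sc = 0 (odd monomials vanish by symmetry):
  i = 0 (even): a_0 · C_{0} = -1 · 1 = -1
  i = 1 (odd): ∫ x^1 ρ_sc = 0 (vanishes)
  i = 2 (even): a_2 · C_{1} = 4 · 1 = 4
  i = 3 (odd): ∫ x^3 ρ_sc = 0 (vanishes)

Summing the contributions: ∫_{−2}^{2} p(x) ρ_sc(x) dx = (-1) + 4 = 3.


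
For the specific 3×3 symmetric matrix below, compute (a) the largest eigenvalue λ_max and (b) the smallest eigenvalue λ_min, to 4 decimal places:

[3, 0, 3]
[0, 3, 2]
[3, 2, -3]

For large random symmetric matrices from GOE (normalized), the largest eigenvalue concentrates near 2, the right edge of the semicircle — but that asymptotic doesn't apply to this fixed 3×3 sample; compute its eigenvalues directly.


Since M is real symmetric, all three eigenvalues are real; they are the roots of det(λI − M) = λ³ − (tr M) λ² + s λ − det M, where s is the sum of the principal 2×2 minors.
tr M = 3 + 3 + (-3) = 3.
s = (3·3 − 0²) + (3·(-3) − 3²) + (3·(-3) − 2²) = 9 + (-18) + (-13) = -22.
det M (expand along row 1) = 3·(-13) − 0·(-6) + 3·(-9) = -66.
Characteristic polynomial: λ³ − 3λ² − 22λ + 66 = 0.
Substitute λ = y + (tr M)/3 = y + 1.000000 to remove the quadratic term: y³ + p·y + q = 0 with p = s − (tr M)²/3 = -25.000000 and q = −2(tr M)³/27 + (tr M)·s/3 − det M = 42.000000.
Three real roots ⇒ use the trigonometric (Viète) form: r = 2√(−p/3) = 5.773503, φ = arccos(3q/(p·r)) = arccos(-0.872954) = 2.632021 rad.
y_k = r·cos(φ/3 − 2πk/3) for k = 0, 1, 2 gives y = 3.690416, 2.000000, -5.690416.
λ_k = y_k + 1.000000 gives λ = 4.6904, 3.0000, -4.6904 (check: the sum is 3.0000 = tr M).

Hence λ_max = 4.6904 and λ_min = -4.6904.


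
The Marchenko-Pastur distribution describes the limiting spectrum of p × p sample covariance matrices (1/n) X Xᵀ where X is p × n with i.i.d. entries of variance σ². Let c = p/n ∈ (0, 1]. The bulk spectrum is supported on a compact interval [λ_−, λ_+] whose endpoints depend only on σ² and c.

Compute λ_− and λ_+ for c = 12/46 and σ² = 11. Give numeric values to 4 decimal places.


c = 12/46 = 0.260870; √c = 0.510754.
λ_− = σ² (1 − √c)² = 11 · (1 − 0.510754)² = 11 · (0.489246)² = 2.632979.
λ_+ = σ² (1 + √c)² = 11 · (1 + 0.510754)² = 11 · (1.510754)² = 25.106151.

Rounded to 4 decimal places: λ_− ≈ 2.6330, λ_+ ≈ 25.1062.


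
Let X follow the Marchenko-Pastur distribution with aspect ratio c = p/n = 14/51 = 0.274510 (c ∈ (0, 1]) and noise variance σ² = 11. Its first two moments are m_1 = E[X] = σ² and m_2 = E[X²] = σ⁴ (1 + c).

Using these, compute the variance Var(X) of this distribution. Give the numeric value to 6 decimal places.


m_1 = E[X] = σ² = 11, so m_1² = 121.
m_2 = E[X²] = σ⁴ (1 + c) = 121 · (1 + 0.274510) = 121 · 1.274510 = 154.215686.
(Note m_2 − m_1² simplifies to c · σ⁴ = 0.274510 · 121.)

Var(X) = m_2 − m_1² = 154.215686 − 121 = 33.215686.


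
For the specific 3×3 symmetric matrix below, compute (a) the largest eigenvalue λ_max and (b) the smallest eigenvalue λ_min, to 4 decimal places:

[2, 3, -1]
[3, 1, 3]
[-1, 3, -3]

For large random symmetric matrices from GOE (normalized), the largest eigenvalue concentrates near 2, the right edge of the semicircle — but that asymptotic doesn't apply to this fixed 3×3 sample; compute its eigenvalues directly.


Since M is real symmetric, all three eigenvalues are real; they are the roots of det(λI − M) = λ³ − (tr M) λ² + s λ − det M, where s is the sum of the principal 2×2 minors.
tr M = 2 + 1 + (-3) = 0.
s = (2·1 − 3²) + (2·(-3) − (-1)²) + (1·(-3) − 3²) = -7 + (-7) + (-12) = -26.
det M (expand along row 1) = 2·(-12) − 3·(-6) + (-1)·10 = -16.
Characteristic polynomial: λ³ − 26λ + 16 = 0.
Substitute λ = y + (tr M)/3 = y + 0.000000 to remove the quadratic term: y³ + p·y + q = 0 with p = s − (tr M)²/3 = -26.000000 and q = −2(tr M)³/27 + (tr M)·s/3 − det M = 16.000000.
Three real roots ⇒ use the trigonometric (Viète) form: r = 2√(−p/3) = 5.887841, φ = arccos(3q/(p·r)) = arccos(-0.313554) = 1.889729 rad.
y_k = r·cos(φ/3 − 2πk/3) for k = 0, 1, 2 gives y = 4.757850, 0.624764, -5.382614.
λ_k = y_k + 0.000000 gives λ = 4.7578, 0.6248, -5.3826 (check: the sum is 0.0000 = tr M).

Hence λ_max = 4.7578 and λ_min = -5.3826.


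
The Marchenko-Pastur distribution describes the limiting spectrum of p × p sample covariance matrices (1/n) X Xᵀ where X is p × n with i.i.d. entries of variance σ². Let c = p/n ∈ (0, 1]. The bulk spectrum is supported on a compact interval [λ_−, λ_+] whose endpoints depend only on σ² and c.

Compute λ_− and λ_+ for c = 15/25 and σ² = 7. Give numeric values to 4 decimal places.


c = 15/25 = 0.600000; √c = 0.774597.
λ_− = σ² (1 − √c)² = 7 · (1 − 0.774597)² = 7 · (0.225403)² = 0.355647.
λ_+ = σ² (1 + √c)² = 7 · (1 + 0.774597)² = 7 · (1.774597)² = 22.044353.

Rounded to 4 decimal places: λ_− ≈ 0.3556, λ_+ ≈ 22.0444.


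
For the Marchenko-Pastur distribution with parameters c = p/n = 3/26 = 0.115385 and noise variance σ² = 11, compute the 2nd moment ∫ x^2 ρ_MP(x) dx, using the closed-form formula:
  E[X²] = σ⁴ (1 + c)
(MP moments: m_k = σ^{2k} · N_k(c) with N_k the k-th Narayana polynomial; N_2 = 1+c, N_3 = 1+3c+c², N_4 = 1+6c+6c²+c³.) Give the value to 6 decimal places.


E[X²] = σ⁴ (1 + c) (second MP moment). With σ² = 11 (so σ⁴ = 121) and c = 3/26 = 0.115385: E[X²] = 121 · (1 + 0.115385) = 121 · 1.115385.

So E[X^2] = 134.961538.


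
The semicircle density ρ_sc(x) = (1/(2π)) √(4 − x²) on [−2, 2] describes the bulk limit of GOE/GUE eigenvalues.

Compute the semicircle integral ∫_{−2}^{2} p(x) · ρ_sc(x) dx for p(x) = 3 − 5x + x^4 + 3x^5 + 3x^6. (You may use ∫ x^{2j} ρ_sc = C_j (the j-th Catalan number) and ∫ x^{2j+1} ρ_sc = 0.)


Write p(x) = Σ a_i x^i, split into monomials and integrate each against ρ_sc separately.
Using ∫ x^{2j} ρ_sc = C_j = (1/(j+1)) C(2j, j) (Catalan numbers) and ∫ x^{2j+1} ρ_sc = 0 (odd monomials vanish by symmetry):
  i = 0 (even): a_0 · C_{0} = 3 · 1 = 3
  i = 1 (odd): ∫ x^1 ρ_sc = 0 (vanishes)
  i = 4 (even): a_4 · C_{2} = 1 · 2 = 2
  i = 5 (odd): ∫ x^5 ρ_sc = 0 (vanishes)
  i = 6 (even): a_6 · C_{3} = 3 · 5 = 15

Summing the contributions: ∫_{−2}^{2} p(x) ρ_sc(x) dx = 3 + 2 + 15 = 20.


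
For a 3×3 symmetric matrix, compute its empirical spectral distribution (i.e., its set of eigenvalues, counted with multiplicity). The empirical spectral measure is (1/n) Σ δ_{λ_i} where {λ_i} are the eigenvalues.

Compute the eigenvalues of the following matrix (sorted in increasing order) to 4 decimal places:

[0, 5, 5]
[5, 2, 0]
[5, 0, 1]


Since M is real symmetric, all three eigenvalues are real; they are the roots of det(λI − M) = λ³ − (tr M) λ² + s λ − det M, where s is the sum of the principal 2×2 minors.
tr M = 0 + 2 + 1 = 3.
s = (0·2 − 5²) + (0·1 − 5²) + (2·1 − 0²) = -25 + (-25) + 2 = -48.
det M (expand along row 1) = 0·2 − 5·5 + 5·(-10) = -75.
Characteristic polynomial: λ³ − 3λ² − 48λ + 75 = 0.
Substitute λ = y + (tr M)/3 = y + 1.000000 to remove the quadratic term: y³ + p·y + q = 0 with p = s − (tr M)²/3 = -51.000000 and q = −2(tr M)³/27 + (tr M)·s/3 − det M = 25.000000.
Three real roots ⇒ use the trigonometric (Viète) form: r = 2√(−p/3) = 8.246211, φ = arccos(3q/(p·r)) = arccos(-0.178335) = 1.750090 rad.
y_k = r·cos(φ/3 − 2πk/3) for k = 0, 1, 2 gives y = 6.882409, 0.492539, -7.374948.
λ_k = y_k + 1.000000 gives λ = 7.8824, 1.4925, -6.3749 (check: the sum is 3.0000 = tr M).

Eigenvalues sorted in increasing order: [-6.3749, 1.4925, 7.8824].


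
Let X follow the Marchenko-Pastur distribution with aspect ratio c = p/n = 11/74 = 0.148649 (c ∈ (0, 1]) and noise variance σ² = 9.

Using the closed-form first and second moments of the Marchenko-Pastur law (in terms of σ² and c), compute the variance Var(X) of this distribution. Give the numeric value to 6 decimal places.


Recall the MP moments m_1 = E[X] = σ² and m_2 = E[X²] = σ⁴ (1 + c).
m_1 = E[X] = σ² = 9, so m_1² = 81.
m_2 = E[X²] = σ⁴ (1 + c) = 81 · (1 + 0.148649) = 81 · 1.148649 = 93.040541.
(Note m_2 − m_1² simplifies to c · σ⁴ = 0.148649 · 81.)

Var(X) = m_2 − m_1² = 93.040541 − 81 = 12.040541.


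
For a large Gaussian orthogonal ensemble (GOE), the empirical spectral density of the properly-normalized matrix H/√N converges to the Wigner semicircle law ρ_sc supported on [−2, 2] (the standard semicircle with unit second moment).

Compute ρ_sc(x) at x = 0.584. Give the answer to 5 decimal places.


ρ_sc(x) = (1/(2π)) √(4 − x²). With x = 0.584:
  4 − x² = 4 − (0.584)² = 4 − 0.341056 = 3.658944.
  √(4 − x²) = 1.912837.
  1/(2π) = 0.159155.
  ρ_sc(0.584) = 0.159155 · 1.912837 = 0.304437.

Rounded to 5 decimal places: ρ_sc(0.584) ≈ 0.30444.


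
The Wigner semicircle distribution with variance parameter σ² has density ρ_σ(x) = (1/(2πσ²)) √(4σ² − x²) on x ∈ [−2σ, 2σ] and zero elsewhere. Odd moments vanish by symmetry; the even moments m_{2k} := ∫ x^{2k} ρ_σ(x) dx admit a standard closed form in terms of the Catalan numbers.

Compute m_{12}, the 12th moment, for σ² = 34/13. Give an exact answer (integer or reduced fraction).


By the scaled semicircle moment identity, m_{2k} = σ^{2k} · C_k with k = 6.
C_6 = (1/(k+1)) · C(2k, k) = (1/7) · C(12, 6) = (1/7) · 924 = 132.
σ^{2k} = (σ²)^k = (34/13)^6 = 1544804416/4826809.

Therefore m_{12} = σ^{12} · C_6 = (1544804416/4826809) · 132 = 203914182912/4826809.


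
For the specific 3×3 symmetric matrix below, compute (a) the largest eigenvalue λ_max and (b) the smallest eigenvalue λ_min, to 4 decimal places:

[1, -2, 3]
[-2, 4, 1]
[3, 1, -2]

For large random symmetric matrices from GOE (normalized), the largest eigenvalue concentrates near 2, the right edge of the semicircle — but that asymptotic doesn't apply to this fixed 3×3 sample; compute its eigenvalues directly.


Since M is real symmetric, all three eigenvalues are real; they are the roots of det(λI − M) = λ³ − (tr M) λ² + s λ − det M, where s is the sum of the principal 2×2 minors.
tr M = 1 + 4 + (-2) = 3.
s = (1·4 − (-2)²) + (1·(-2) − 3²) + (4·(-2) − 1²) = 0 + (-11) + (-9) = -20.
det M (expand along row 1) = 1·(-9) − (-2)·1 + 3·(-14) = -49.
Characteristic polynomial: λ³ − 3λ² − 20λ + 49 = 0.
Substitute λ = y + (tr M)/3 = y + 1.000000 to remove the quadratic term: y³ + p·y + q = 0 with p = s − (tr M)²/3 = -23.000000 and q = −2(tr M)³/27 + (tr M)·s/3 − det M = 27.000000.
Three real roots ⇒ use the trigonometric (Viète) form: r = 2√(−p/3) = 5.537749, φ = arccos(3q/(p·r)) = arccos(-0.635951) = 2.260037 rad.
y_k = r·cos(φ/3 − 2πk/3) for k = 0, 1, 2 gives y = 4.039258, 1.261118, -5.300375.
λ_k = y_k + 1.000000 gives λ = 5.0393, 2.2611, -4.3004 (check: the sum is 3.0000 = tr M).

Hence λ_max = 5.0393 and λ_min = -4.3004.


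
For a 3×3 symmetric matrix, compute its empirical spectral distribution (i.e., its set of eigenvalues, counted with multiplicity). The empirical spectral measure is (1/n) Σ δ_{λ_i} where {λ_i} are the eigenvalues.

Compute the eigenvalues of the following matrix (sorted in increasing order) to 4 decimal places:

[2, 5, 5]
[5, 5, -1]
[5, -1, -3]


Since M is real symmetric, all three eigenvalues are real; they are the roots of det(λI − M) = λ³ − (tr M) λ² + s λ − det M, where s is the sum of the principal 2×2 minors.
tr M = 2 + 5 + (-3) = 4.
s = (2·5 − 5²) + (2·(-3) − 5²) + (5·(-3) − (-1)²) = -15 + (-31) + (-16) = -62.
det M (expand along row 1) = 2·(-16) − 5·(-10) + 5·(-30) = -132.
Characteristic polynomial: λ³ − 4λ² − 62λ + 132 = 0.
Substitute λ = y + (tr M)/3 = y + 1.333333 to remove the quadratic term: y³ + p·y + q = 0 with p = s − (tr M)²/3 = -67.333333 and q = −2(tr M)³/27 + (tr M)·s/3 − det M = 44.592593.
Three real roots ⇒ use the trigonometric (Viète) form: r = 2√(−p/3) = 9.475114, φ = arccos(3q/(p·r)) = arccos(-0.209686) = 1.782050 rad.
y_k = r·cos(φ/3 − 2πk/3) for k = 0, 1, 2 gives y = 7.852019, 0.666667, -8.518686.
λ_k = y_k + 1.333333 gives λ = 9.1854, 2.0000, -7.1854 (check: the sum is 4.0000 = tr M).

Eigenvalues sorted in increasing order: [-7.1854, 2.0000, 9.1854].


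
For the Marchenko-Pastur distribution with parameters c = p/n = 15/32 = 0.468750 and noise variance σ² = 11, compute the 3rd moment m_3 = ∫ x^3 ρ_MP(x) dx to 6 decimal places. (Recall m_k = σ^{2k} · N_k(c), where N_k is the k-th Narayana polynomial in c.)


E[X³] = σ⁶ (1 + 3c + c²) (third MP moment). With σ² = 11 (so σ⁶ = 1331) and c = 15/32 = 0.468750: E[X³] = 1331 · (1 + 3·0.468750 + (0.468750)²) = 1331 · 2.625977.

So E[X^3] = 3495.174805.


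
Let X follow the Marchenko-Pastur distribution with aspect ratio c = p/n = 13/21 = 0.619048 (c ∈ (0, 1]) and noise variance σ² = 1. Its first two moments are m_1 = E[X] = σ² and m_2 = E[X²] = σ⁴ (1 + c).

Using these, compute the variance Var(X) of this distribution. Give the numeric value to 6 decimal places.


m_1 = E[X] = σ² = 1, so m_1² = 1.
m_2 = E[X²] = σ⁴ (1 + c) = 1 · (1 + 0.619048) = 1 · 1.619048 = 1.619048.
(Note m_2 − m_1² simplifies to c · σ⁴ = 0.619048 · 1.)

Var(X) = m_2 − m_1² = 1.619048 − 1 = 0.619048.


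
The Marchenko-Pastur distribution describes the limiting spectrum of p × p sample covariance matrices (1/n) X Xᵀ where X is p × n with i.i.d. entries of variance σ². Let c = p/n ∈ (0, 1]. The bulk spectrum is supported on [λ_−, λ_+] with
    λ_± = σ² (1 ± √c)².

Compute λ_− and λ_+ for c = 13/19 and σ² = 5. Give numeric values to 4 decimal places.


c = 13/19 = 0.684211; √c = 0.827170.
λ_− = σ² (1 − √c)² = 5 · (1 − 0.827170)² = 5 · (0.172830)² = 0.149351.
λ_+ = σ² (1 + √c)² = 5 · (1 + 0.827170)² = 5 · (1.827170)² = 16.692755.

Rounded to 4 decimal places: λ_− ≈ 0.1494, λ_+ ≈ 16.6928.


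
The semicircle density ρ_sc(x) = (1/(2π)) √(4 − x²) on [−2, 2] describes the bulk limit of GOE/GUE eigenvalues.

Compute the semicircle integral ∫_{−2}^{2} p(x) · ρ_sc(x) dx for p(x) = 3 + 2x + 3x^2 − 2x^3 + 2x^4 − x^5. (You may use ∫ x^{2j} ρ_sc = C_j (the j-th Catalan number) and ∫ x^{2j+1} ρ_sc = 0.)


Write p(x) = Σ a_i x^i, split into monomials and integrate each against ρ_sc separately.
Using ∫ x^{2j} ρ_sc = C_j = (1/(j+1)) C(2j, j) (Catalan numbers) and ∫ x^{2j+1} ρ_sc = 0 (odd monomials vanish by symmetry):
  i = 0 (even): a_0 · C_{0} = 3 · 1 = 3
  i = 1 (odd): ∫ x^1 ρ_sc = 0 (vanishes)
  i = 2 (even): a_2 · C_{1} = 3 · 1 = 3
  i = 3 (odd): ∫ x^3 ρ_sc = 0 (vanishes)
  i = 4 (even): a_4 · C_{2} = 2 · 2 = 4
  i = 5 (odd): ∫ x^5 ρ_sc = 0 (vanishes)

Summing the contributions: ∫_{−2}^{2} p(x) ρ_sc(x) dx = 3 + 3 + 4 = 10.


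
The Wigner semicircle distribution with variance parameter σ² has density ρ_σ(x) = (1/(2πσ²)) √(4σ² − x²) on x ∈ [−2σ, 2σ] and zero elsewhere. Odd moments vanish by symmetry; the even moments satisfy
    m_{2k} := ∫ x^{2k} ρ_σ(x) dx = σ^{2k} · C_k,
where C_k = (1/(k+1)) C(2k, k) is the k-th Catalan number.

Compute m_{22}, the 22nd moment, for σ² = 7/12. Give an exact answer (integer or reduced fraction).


By the scaled semicircle moment identity, m_{2k} = σ^{2k} · C_k with k = 11.
C_11 = (1/(k+1)) · C(2k, k) = (1/12) · C(22, 11) = (1/12) · 705432 = 58786.
σ^{2k} = (σ²)^k = (7/12)^11 = 1977326743/743008370688.

Therefore m_{22} = σ^{22} · C_11 = (1977326743/743008370688) · 58786 = 58119564956999/371504185344.


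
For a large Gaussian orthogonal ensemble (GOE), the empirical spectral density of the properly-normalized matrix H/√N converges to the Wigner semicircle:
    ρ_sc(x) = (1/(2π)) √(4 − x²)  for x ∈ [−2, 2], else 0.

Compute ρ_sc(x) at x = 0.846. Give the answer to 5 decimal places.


ρ_sc(x) = (1/(2π)) √(4 − x²). With x = 0.846:
  4 − x² = 4 − (0.846)² = 4 − 0.715716 = 3.284284.
  √(4 − x²) = 1.812259.
  1/(2π) = 0.159155.
  ρ_sc(0.846) = 0.159155 · 1.812259 = 0.288430.

Rounded to 5 decimal places: ρ_sc(0.846) ≈ 0.28843.


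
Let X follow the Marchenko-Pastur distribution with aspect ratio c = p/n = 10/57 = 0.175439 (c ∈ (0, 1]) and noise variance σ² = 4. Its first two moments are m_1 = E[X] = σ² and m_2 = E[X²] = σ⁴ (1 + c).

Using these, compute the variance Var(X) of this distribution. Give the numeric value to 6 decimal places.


m_1 = E[X] = σ² = 4, so m_1² = 16.
m_2 = E[X²] = σ⁴ (1 + c) = 16 · (1 + 0.175439) = 16 · 1.175439 = 18.807018.
(Note m_2 − m_1² simplifies to c · σ⁴ = 0.175439 · 16.)

Var(X) = m_2 − m_1² = 18.807018 − 16 = 2.807018.


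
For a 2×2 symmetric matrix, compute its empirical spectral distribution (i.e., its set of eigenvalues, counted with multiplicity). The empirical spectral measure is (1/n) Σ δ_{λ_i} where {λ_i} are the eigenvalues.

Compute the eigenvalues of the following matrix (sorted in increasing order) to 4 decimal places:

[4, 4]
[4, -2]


Since M is real symmetric, both eigenvalues are real; they are the roots of det(λI − M) = λ² − (tr M) λ + det M.
tr M = 4 + (-2) = 2.
det M = 4·(-2) − 4² = -8 − 16 = -24.
Characteristic polynomial: λ² − 2λ − 24 = 0.
Discriminant Δ = (tr M)² − 4·det M = 4 − (-96) = 100; √Δ = 10.000000.
λ = (tr M ± √Δ)/2 = (2 ± 10.000000)/2, giving (tr M − √Δ)/2 = -4.0000 and (tr M + √Δ)/2 = 6.0000.

Eigenvalues sorted in increasing order: [-4.0000, 6.0000].


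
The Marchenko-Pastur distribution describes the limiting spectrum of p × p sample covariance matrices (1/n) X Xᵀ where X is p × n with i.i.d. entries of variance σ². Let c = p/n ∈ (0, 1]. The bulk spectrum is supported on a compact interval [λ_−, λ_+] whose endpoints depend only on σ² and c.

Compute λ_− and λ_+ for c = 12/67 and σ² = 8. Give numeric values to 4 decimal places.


c = 12/67 = 0.179104; √c = 0.423207.
λ_− = σ² (1 − √c)² = 8 · (1 − 0.423207)² = 8 · (0.576793)² = 2.661518.
λ_+ = σ² (1 + √c)² = 8 · (1 + 0.423207)² = 8 · (1.423207)² = 16.204154.

Rounded to 4 decimal places: λ_− ≈ 2.6615, λ_+ ≈ 16.2042.


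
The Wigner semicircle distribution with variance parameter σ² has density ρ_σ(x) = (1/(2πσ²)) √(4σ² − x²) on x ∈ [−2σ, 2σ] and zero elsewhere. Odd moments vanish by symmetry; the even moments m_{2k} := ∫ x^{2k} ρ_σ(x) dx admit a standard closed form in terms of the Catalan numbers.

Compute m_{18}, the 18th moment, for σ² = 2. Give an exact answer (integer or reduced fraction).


By the scaled semicircle moment identity, m_{2k} = σ^{2k} · C_k with k = 9.
C_9 = (1/(k+1)) · C(2k, k) = (1/10) · C(18, 9) = (1/10) · 48620 = 4862.
σ^{2k} = (σ²)^k = (2)^9 = 512.

Therefore m_{18} = σ^{18} · C_9 = 512 · 4862 = 2489344.


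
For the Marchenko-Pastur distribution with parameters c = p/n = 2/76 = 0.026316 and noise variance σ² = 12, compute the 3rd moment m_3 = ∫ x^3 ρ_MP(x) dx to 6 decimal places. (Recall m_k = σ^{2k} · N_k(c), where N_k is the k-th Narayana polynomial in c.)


E[X³] = σ⁶ (1 + 3c + c²) (third MP moment). With σ² = 12 (so σ⁶ = 1728) and c = 2/76 = 0.026316: E[X³] = 1728 · (1 + 3·0.026316 + (0.026316)²) = 1728 · 1.079640.

So E[X^3] = 1865.617729.


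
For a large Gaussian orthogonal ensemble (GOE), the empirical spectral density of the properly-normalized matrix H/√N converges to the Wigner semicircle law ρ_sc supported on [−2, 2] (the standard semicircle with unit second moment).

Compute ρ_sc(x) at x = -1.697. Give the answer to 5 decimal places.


ρ_sc(x) = (1/(2π)) √(4 − x²). With x = -1.697:
  4 − x² = 4 − (-1.697)² = 4 − 2.879809 = 1.120191.
  √(4 − x²) = 1.058391.
  1/(2π) = 0.159155.
  ρ_sc(-1.697) = 0.159155 · 1.058391 = 0.168448.

Rounded to 5 decimal places: ρ_sc(-1.697) ≈ 0.16845.


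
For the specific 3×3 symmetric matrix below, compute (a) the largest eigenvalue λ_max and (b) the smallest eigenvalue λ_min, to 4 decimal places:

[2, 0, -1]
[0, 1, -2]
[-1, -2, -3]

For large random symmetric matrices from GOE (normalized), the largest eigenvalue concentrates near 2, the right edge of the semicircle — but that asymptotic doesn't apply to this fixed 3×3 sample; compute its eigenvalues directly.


Since M is real symmetric, all three eigenvalues are real; they are the roots of det(λI − M) = λ³ − (tr M) λ² + s λ − det M, where s is the sum of the principal 2×2 minors.
tr M = 2 + 1 + (-3) = 0.
s = (2·1 − 0²) + (2·(-3) − (-1)²) + (1·(-3) − (-2)²) = 2 + (-7) + (-7) = -12.
det M (expand along row 1) = 2·(-7) − 0·(-2) + (-1)·1 = -15.
Characteristic polynomial: λ³ − 12λ + 15 = 0.
Substitute λ = y + (tr M)/3 = y + 0.000000 to remove the quadratic term: y³ + p·y + q = 0 with p = s − (tr M)²/3 = -12.000000 and q = −2(tr M)³/27 + (tr M)·s/3 − det M = 15.000000.
Three real roots ⇒ use the trigonometric (Viète) form: r = 2√(−p/3) = 4.000000, φ = arccos(3q/(p·r)) = arccos(-0.937500) = 2.786171 rad.
y_k = r·cos(φ/3 − 2πk/3) for k = 0, 1, 2 gives y = 2.395426, 1.576535, -3.971961.
λ_k = y_k + 0.000000 gives λ = 2.3954, 1.5765, -3.9720 (check: the sum is 0.0000 = tr M).

Hence λ_max = 2.3954 and λ_min = -3.9720.
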